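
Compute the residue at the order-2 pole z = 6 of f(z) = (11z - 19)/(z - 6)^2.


Step 1: Pole of order 2 at z = 6
Step 2: Res = lim d/dz [(z - 6)^2 * f(z)] as z -> 6
Step 3: (z - 6)^2 * f(z) = 11z - 19
Step 4: d/dz[11z - 19] = 11

11


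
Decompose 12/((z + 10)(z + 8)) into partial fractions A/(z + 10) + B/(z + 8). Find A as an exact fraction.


Step 1: Multiply both sides by (z + 10) and set z = -10
Step 2: A = 12 / (-10 + 8)
Step 3: A = 12 / (-2)
Step 4: A = -6

-6


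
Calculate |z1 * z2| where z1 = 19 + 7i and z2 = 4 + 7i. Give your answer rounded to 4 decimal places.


Step 1: |z1| = sqrt(19^2 + 7^2) = sqrt(410)
Step 2: |z2| = sqrt(4^2 + 7^2) = sqrt(65)
Step 3: |z1*z2| = |z1|*|z2| = sqrt(410) * sqrt(65) = sqrt(410 * 65) = sqrt(26650)
Step 4: = 163.2483

163.2483


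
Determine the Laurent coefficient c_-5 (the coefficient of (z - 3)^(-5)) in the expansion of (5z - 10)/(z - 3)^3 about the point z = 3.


Step 1: Write the numerator in powers of (z - 3): 5z - 10 = 5(z - 3) + (5*3 - 10) = 5(z - 3) + 5
Step 2: Divide by (z - 3)^3: f(z) = 5(z - 3)^(-3) + 5(z - 3)^(-2)
Step 3: This finite sum is the Laurent series of f about z = 3.
Step 4: Only the powers -3 and -2 appear, so the coefficient of (z - 3)^(-5) = 0

0


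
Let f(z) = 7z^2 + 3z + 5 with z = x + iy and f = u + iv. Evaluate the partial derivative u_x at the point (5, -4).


Step 1: f(z) = 7(x+iy)^2 + 3(x+iy) + 5
Step 2: u = 7(x^2 - y^2) + 3x + 5
Step 3: u_x = 14x + 3
Step 4: At (5, -4): u_x = 70 + 3 = 73

73


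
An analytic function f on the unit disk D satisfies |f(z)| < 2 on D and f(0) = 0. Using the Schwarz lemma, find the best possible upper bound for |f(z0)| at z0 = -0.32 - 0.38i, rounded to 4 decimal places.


Step 1: g = f/2 maps D -> D with g(0) = 0, so by the Schwarz lemma |g(z)| <= |z|, i.e. |f(z)| <= 2|z|; this is sharp (f(z) = 2z).
Step 2: |z0|^2 = (-0.32)^2 + (-0.38)^2 = 0.2468
Step 3: |z0| = sqrt(0.2468) = 0.49679
Step 4: Best bound = 2 * |z0| = 2 * 0.49679 = 0.9936

0.9936


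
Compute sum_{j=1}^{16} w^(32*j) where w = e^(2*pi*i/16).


Step 1: The sum sum_{j=1}^{n} w^(k*j) equals n if n | k, else 0.
Step 2: Here n = 16, k = 32
Step 3: Does n divide k? 16 | 32 -> True
Step 4: Sum = 16

16


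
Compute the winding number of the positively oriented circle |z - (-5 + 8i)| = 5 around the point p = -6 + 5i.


Step 1: Center c = (-5, 8), radius = 5
Step 2: |p - c|^2 = (-1)^2 + (-3)^2 = 10
Step 3: r^2 = 25
Step 4: |p-c| < r so winding number = 1

1


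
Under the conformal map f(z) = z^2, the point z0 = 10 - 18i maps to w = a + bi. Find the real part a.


Step 1: z0 = 10 - 18i
Step 2: z0^2 = 10^2 - (-18)^2 - 360i
Step 3: real part = 100 - 324 = -224

-224


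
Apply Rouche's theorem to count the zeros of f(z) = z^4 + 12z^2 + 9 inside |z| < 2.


Step 1: On |z| = 2 the three terms have sizes |z^4| = 2^4 = 16, |12z^2| = 12*2^2 = 48, |9| = 9
Step 2: The dominant term is g(z) = 12z^2; let h(z) = z^4 + 9 so f = g + h
Step 3: On |z| = 2: |g| = 48 and |h| <= 16 + 9 = 25
Step 4: Since 48 > 25, |h| < |g| on |z| = 2, so by Rouche f has the same number of zeros as g inside |z| < 2
Step 5: g(z) = 12z^2 has 2 zeros (at the origin, multiplicity 2) inside |z| < 2. Answer = 2

2


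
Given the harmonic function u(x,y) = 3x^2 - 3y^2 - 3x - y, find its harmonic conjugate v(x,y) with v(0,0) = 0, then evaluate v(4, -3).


Step 1: v_x = -u_y = 6y + 1
Step 2: v_y = u_x = 6x - 3
Step 3: v = 6xy + x - 3y + C
Step 4: v(0,0) = 0 => C = 0
Step 5: v(4, -3) = -59

-59


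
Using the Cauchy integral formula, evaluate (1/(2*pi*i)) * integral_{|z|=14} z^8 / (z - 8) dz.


Step 1: f(z) = z^8, a = 8 is inside |z| = 14
Step 2: By Cauchy integral formula: (1/(2pi*i)) * integral = f(a)
Step 3: f(8) = 8^8 = 16777216

16777216


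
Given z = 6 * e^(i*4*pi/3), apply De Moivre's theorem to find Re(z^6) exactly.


Step 1: By De Moivre's theorem, z^6 = 6^6 * e^(i*6*4*pi/3) = 46656 * (cos(8*pi) + i*sin(8*pi))
Step 2: |z|^6 = 6^6 = 46656
Step 3: Reduce the angle mod 2*pi: 8*pi - 8*pi = 0
Step 4: cos(0) = 1
Step 5: Re(z^6) = 46656 * 1 = 46656

46656


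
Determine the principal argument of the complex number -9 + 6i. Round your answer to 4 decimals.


Step 1: z = -9 + 6i
Step 2: arg(z) = atan2(6, -9)
Step 3: arg(z) = 2.5536

2.5536


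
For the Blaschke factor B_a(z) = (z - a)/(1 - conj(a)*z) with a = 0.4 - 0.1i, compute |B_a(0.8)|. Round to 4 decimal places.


Step 1: Numerator z0 - a = 0.8 - (0.4 - 0.1i) = 0.4 + 0.1i
Step 2: Denominator 1 - conj(a)*z0 = 1 - (0.4 + 0.1i)*0.8 = 0.68 - 0.08i
Step 3: |z0 - a|^2 = 0.4^2 + 0.1^2 = 0.17; |1 - conj(a)*z0|^2 = 0.68^2 + (-0.08)^2 = 0.4688
Step 4: |B_a(0.8)| = sqrt(0.17 / 0.4688) = sqrt(0.362628)
Step 5: = 0.6022

0.6022


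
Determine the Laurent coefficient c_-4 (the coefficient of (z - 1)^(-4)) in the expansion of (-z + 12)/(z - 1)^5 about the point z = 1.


Step 1: Write the numerator in powers of (z - 1): -z + 12 = -(z - 1) + (-1*1 + 12) = -(z - 1) + 11
Step 2: Divide by (z - 1)^5: f(z) = 11(z - 1)^(-5) - (z - 1)^(-4)
Step 3: This finite sum is the Laurent series of f about z = 1.
Step 4: Coefficient of (z - 1)^(-4) = coefficient of (z - 1) in the re-centred numerator = -1

-1


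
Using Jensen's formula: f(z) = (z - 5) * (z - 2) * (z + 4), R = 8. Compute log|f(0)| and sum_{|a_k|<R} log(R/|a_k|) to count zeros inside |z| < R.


Jensen's formula: (1/2pi)*integral log|f(Re^it)|dt = log|f(0)| + sum_{|a_k|<R} log(R/|a_k|)
Step 1: f(0) = (-5) * (-2) * 4 = 40
Step 2: log|f(0)| = log|5| + log|2| + log|-4| = 3.6889
Step 3: Zeros inside |z| < 8: 5, 2, -4
Step 4: Jensen sum = log(8/5) + log(8/2) + log(8/4) = 2.5494
Step 5: n(R) = number of terms in the Jensen sum = count of zeros inside |z| < 8 = 3

3


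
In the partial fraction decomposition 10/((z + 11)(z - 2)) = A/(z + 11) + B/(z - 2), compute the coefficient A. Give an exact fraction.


Step 1: Multiply both sides by (z + 11) and set z = -11
Step 2: A = 10 / (-11 - 2)
Step 3: A = 10 / (-13)
Step 4: A = -10/13

-10/13


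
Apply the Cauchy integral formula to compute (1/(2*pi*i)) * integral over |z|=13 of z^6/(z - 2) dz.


Step 1: f(z) = z^6, a = 2 is inside |z| = 13
Step 2: By Cauchy integral formula: (1/(2pi*i)) * integral = f(a)
Step 3: f(2) = 2^6 = 64

64


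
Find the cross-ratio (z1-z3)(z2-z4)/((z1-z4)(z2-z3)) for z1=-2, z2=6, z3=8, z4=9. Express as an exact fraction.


Step 1: (z1-z3)(z2-z4) = (-10) * (-3) = 30
Step 2: (z1-z4)(z2-z3) = (-11) * (-2) = 22
Step 3: Cross-ratio = 30/22 = 15/11

15/11


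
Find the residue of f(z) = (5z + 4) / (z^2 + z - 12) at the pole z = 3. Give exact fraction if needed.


Step 1: Q(z) = z^2 + z - 12 = (z - 3)(z + 4)
Step 2: Q'(z) = 2z + 1
Step 3: Q'(3) = 7, P(3) = 19
Step 4: Res = P(3)/Q'(3) = 19/7 = 19/7

19/7


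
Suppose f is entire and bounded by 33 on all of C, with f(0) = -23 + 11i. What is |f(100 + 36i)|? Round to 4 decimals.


Step 1: By Liouville's theorem, a bounded entire function is constant.
Step 2: f(z) = f(0) = -23 + 11i for all z.
Step 3: |f(w)| = |-23 + 11i| = sqrt(529 + 121)
Step 4: = 25.4951

25.4951


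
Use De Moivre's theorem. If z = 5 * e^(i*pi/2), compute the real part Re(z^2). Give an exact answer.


Step 1: By De Moivre's theorem, z^2 = 5^2 * e^(i*2*pi/2) = 25 * (cos(pi) + i*sin(pi))
Step 2: |z|^2 = 5^2 = 25
Step 3: The angle pi already lies in [0, 2*pi)
Step 4: cos(pi) = -1
Step 5: Re(z^2) = 25 * (-1) = -25

-25


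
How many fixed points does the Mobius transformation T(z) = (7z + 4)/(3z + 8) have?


Step 1: Fixed points satisfy T(z) = z
Step 2: 3z^2 + z - 4 = 0
Step 3: Discriminant = 1^2 - 4*3*(-4) = 49
Step 4: Number of fixed points = 2

2


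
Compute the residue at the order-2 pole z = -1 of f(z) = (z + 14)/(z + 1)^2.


Step 1: Pole of order 2 at z = -1
Step 2: Res = lim d/dz [(z + 1)^2 * f(z)] as z -> -1
Step 3: (z + 1)^2 * f(z) = z + 14
Step 4: d/dz[z + 14] = 1

1


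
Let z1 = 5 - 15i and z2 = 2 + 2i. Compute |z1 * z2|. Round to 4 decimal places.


Step 1: |z1| = sqrt(5^2 + (-15)^2) = sqrt(250)
Step 2: |z2| = sqrt(2^2 + 2^2) = sqrt(8)
Step 3: |z1*z2| = |z1|*|z2| = sqrt(250) * sqrt(8) = sqrt(250 * 8) = sqrt(2000)
Step 4: = 44.7214

44.7214


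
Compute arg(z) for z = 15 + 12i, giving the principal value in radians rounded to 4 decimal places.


Step 1: z = 15 + 12i
Step 2: arg(z) = atan2(12, 15)
Step 3: arg(z) = 0.6747

0.6747


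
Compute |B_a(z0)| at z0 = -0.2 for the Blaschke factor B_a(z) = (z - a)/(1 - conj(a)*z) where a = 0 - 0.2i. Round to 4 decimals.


Step 1: Numerator z0 - a = -0.2 - (0 - 0.2i) = -0.2 + 0.2i
Step 2: Denominator 1 - conj(a)*z0 = 1 - (0 + 0.2i)*(-0.2) = 1 + 0.04i
Step 3: |z0 - a|^2 = (-0.2)^2 + 0.2^2 = 0.08; |1 - conj(a)*z0|^2 = 1^2 + 0.04^2 = 1.0016
Step 4: |B_a(-0.2)| = sqrt(0.08 / 1.0016) = sqrt(0.079872)
Step 5: = 0.2826

0.2826


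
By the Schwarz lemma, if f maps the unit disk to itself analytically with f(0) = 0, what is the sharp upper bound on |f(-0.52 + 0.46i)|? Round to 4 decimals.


Step 1: Schwarz lemma: if f: D -> D is analytic with f(0) = 0, then |f(z)| <= |z| for all z in D, and this is sharp (f(z) = z).
Step 2: |z0|^2 = (-0.52)^2 + 0.46^2 = 0.482
Step 3: |z0| = sqrt(0.482) = 0.694262
Step 4: Best bound = |z0| = 0.6943

0.6943


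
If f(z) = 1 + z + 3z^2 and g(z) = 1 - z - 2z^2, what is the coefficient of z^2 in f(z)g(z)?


Step 1: z^2 term in f*g comes from: (1)*(-2z^2) + (z)*(-z) + (3z^2)*(1)
Step 2: = -2 - 1 + 3
Step 3: = 0

0


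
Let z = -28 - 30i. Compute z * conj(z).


Step 1: conj(z) = -28 + 30i
Step 2: z * conj(z) = (-28)^2 + (-30)^2
Step 3: = 784 + 900 = 1684

1684


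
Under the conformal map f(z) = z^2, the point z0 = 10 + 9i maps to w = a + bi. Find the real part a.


Step 1: z0 = 10 + 9i
Step 2: z0^2 = 10^2 - 9^2 + 180i
Step 3: real part = 100 - 81 = 19

19


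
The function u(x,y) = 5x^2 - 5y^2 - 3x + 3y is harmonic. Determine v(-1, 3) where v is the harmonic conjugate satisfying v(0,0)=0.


Step 1: v_x = -u_y = 10y - 3
Step 2: v_y = u_x = 10x - 3
Step 3: v = 10xy - 3x - 3y + C
Step 4: v(0,0) = 0 => C = 0
Step 5: v(-1, 3) = -36

-36


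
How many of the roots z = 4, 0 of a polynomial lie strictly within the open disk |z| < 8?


Step 1: Check each root:
  z = 4: |4| = 4 < 8
  z = 0: |0| = 0 < 8
Step 2: Count = 2

2


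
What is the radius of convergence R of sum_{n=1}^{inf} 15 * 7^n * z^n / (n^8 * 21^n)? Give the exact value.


Step 1: General term a_n = 15 * 7^n / (n^8 * 21^n)
Step 2: By the root test, |a_n|^(1/n) = 15^(1/n) * 7 / (n^(8/n) * 21) -> 7/21 as n -> infinity (since 15^(1/n) -> 1 and n^(8/n) -> 1)
Step 3: R = 1/lim|a_n|^(1/n) = 21/7 = 3

3


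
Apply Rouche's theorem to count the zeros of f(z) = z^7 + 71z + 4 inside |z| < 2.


Step 1: On |z| = 2 the three terms have sizes |z^7| = 2^7 = 128, |71z| = 71*2 = 142, |4| = 4
Step 2: The dominant term is g(z) = 71z; let h(z) = z^7 + 4 so f = g + h
Step 3: On |z| = 2: |g| = 142 and |h| <= 128 + 4 = 132
Step 4: Since 142 > 132, |h| < |g| on |z| = 2, so by Rouche f has the same number of zeros as g inside |z| < 2
Step 5: g(z) = 71z has 1 zero (at the origin, multiplicity 1) inside |z| < 2. Answer = 1

1


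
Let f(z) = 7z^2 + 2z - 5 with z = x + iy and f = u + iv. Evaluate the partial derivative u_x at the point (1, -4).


Step 1: f(z) = 7(x+iy)^2 + 2(x+iy) - 5
Step 2: u = 7(x^2 - y^2) + 2x - 5
Step 3: u_x = 14x + 2
Step 4: At (1, -4): u_x = 14 + 2 = 16

16


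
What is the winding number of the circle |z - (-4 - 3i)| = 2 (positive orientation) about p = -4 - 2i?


Step 1: Center c = (-4, -3), radius = 2
Step 2: |p - c|^2 = 0^2 + 1^2 = 1
Step 3: r^2 = 4
Step 4: |p-c| < r so winding number = 1

1


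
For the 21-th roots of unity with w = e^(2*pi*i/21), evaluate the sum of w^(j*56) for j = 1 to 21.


Step 1: The sum sum_{j=1}^{n} w^(k*j) equals n if n | k, else 0.
Step 2: Here n = 21, k = 56
Step 3: Does n divide k? 21 | 56 -> False
Step 4: Sum = 0

0


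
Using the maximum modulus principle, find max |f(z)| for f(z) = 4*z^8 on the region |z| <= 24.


Step 1: On |z| = 24, |f(z)| = 4 * |z|^8 = 4 * 24^8
Step 2: By maximum modulus principle, maximum is on boundary.
Step 3: Maximum = 4 * 110075314176 = 440301256704

440301256704


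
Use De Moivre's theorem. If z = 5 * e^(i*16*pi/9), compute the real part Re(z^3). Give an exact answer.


Step 1: By De Moivre's theorem, z^3 = 5^3 * e^(i*3*16*pi/9) = 125 * (cos(16*pi/3) + i*sin(16*pi/3))
Step 2: |z|^3 = 5^3 = 125
Step 3: Reduce the angle mod 2*pi: 16*pi/3 - 4*pi = 4*pi/3
Step 4: cos(4*pi/3) = -1/2
Step 5: Re(z^3) = 125 * (-1/2) = -125/2

-125/2


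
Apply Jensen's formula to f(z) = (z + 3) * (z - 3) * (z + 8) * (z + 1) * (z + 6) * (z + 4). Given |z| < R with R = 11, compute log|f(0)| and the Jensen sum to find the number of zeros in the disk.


Jensen's formula: (1/2pi)*integral log|f(Re^it)|dt = log|f(0)| + sum_{|a_k|<R} log(R/|a_k|)
Step 1: f(0) = 3 * (-3) * 8 * 1 * 6 * 4 = -1728
Step 2: log|f(0)| = log|-3| + log|3| + log|-8| + log|-1| + log|-6| + log|-4| = 7.4547
Step 3: Zeros inside |z| < 11: -3, 3, -8, -1, -6, -4
Step 4: Jensen sum = log(11/3) + log(11/3) + log(11/8) + log(11/1) + log(11/6) + log(11/4) = 6.9327
Step 5: n(R) = number of terms in the Jensen sum = count of zeros inside |z| < 11 = 6

6


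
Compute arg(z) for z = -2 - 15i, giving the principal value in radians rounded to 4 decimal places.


Step 1: z = -2 - 15i
Step 2: arg(z) = atan2(-15, -2)
Step 3: arg(z) = -1.7033

-1.7033


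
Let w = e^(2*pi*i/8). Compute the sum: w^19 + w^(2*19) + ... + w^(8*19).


Step 1: The sum sum_{j=1}^{n} w^(k*j) equals n if n | k, else 0.
Step 2: Here n = 8, k = 19
Step 3: Does n divide k? 8 | 19 -> False
Step 4: Sum = 0

0


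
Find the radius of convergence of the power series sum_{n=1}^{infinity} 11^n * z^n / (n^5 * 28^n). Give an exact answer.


Step 1: General term a_n = 11^n / (n^5 * 28^n)
Step 2: By the root test, |a_n|^(1/n) = 11 / (n^(5/n) * 28) -> 11/28 as n -> infinity (since n^(5/n) -> 1)
Step 3: R = 1/lim|a_n|^(1/n) = 28/11

28/11


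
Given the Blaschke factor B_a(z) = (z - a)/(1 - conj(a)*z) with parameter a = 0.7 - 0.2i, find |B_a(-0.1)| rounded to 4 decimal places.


Step 1: Numerator z0 - a = -0.1 - (0.7 - 0.2i) = -0.8 + 0.2i
Step 2: Denominator 1 - conj(a)*z0 = 1 - (0.7 + 0.2i)*(-0.1) = 1.07 + 0.02i
Step 3: |z0 - a|^2 = (-0.8)^2 + 0.2^2 = 0.68; |1 - conj(a)*z0|^2 = 1.07^2 + 0.02^2 = 1.1453
Step 4: |B_a(-0.1)| = sqrt(0.68 / 1.1453) = sqrt(0.593731)
Step 5: = 0.7705

0.7705


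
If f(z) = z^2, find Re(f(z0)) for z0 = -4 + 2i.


Step 1: z0 = -4 + 2i
Step 2: z0^2 = (-4)^2 - 2^2 - 16i
Step 3: real part = 16 - 4 = 12

12


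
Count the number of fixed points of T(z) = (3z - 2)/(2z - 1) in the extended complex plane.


Step 1: Fixed points satisfy T(z) = z
Step 2: 2z^2 - 4z + 2 = 0
Step 3: Discriminant = (-4)^2 - 4*2*2 = 0
Step 4: Number of fixed points = 1

1


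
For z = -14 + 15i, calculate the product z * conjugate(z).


Step 1: conj(z) = -14 - 15i
Step 2: z * conj(z) = (-14)^2 + 15^2
Step 3: = 196 + 225 = 421

421


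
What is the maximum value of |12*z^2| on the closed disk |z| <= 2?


Step 1: On |z| = 2, |f(z)| = 12 * |z|^2 = 12 * 2^2
Step 2: By maximum modulus principle, maximum is on boundary.
Step 3: Maximum = 12 * 4 = 48

48


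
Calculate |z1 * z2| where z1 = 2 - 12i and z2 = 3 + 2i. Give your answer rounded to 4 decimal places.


Step 1: |z1| = sqrt(2^2 + (-12)^2) = sqrt(148)
Step 2: |z2| = sqrt(3^2 + 2^2) = sqrt(13)
Step 3: |z1*z2| = |z1|*|z2| = sqrt(148) * sqrt(13) = sqrt(148 * 13) = sqrt(1924)
Step 4: = 43.8634

43.8634


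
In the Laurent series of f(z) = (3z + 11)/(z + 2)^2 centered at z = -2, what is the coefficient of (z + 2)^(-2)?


Step 1: Write the numerator in powers of (z + 2): 3z + 11 = 3(z + 2) + (3*(-2) + 11) = 3(z + 2) + 5
Step 2: Divide by (z + 2)^2: f(z) = 5(z + 2)^(-2) + 3(z + 2)^(-1)
Step 3: This finite sum is the Laurent series of f about z = -2.
Step 4: Coefficient of (z + 2)^(-2) = 3*(-2) + 11 = 5

5


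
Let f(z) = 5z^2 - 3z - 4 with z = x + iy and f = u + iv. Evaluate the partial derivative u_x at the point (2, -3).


Step 1: f(z) = 5(x+iy)^2 - 3(x+iy) - 4
Step 2: u = 5(x^2 - y^2) - 3x - 4
Step 3: u_x = 10x - 3
Step 4: At (2, -3): u_x = 20 - 3 = 17

17


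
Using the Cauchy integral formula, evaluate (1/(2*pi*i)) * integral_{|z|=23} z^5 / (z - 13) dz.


Step 1: f(z) = z^5, a = 13 is inside |z| = 23
Step 2: By Cauchy integral formula: (1/(2pi*i)) * integral = f(a)
Step 3: f(13) = 13^5 = 371293

371293


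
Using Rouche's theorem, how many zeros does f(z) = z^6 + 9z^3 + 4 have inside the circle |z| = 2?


Step 1: On |z| = 2 the three terms have sizes |z^6| = 2^6 = 64, |9z^3| = 9*2^3 = 72, |4| = 4
Step 2: The dominant term is g(z) = 9z^3; let h(z) = z^6 + 4 so f = g + h
Step 3: On |z| = 2: |g| = 72 and |h| <= 64 + 4 = 68
Step 4: Since 72 > 68, |h| < |g| on |z| = 2, so by Rouche f has the same number of zeros as g inside |z| < 2
Step 5: g(z) = 9z^3 has 3 zeros (at the origin, multiplicity 3) inside |z| < 2. Answer = 3

3


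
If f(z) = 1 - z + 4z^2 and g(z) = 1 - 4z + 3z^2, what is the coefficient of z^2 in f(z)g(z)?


Step 1: z^2 term in f*g comes from: (1)*(3z^2) + (-z)*(-4z) + (4z^2)*(1)
Step 2: = 3 + 4 + 4
Step 3: = 11

11


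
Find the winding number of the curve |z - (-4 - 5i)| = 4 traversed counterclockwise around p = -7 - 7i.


Step 1: Center c = (-4, -5), radius = 4
Step 2: |p - c|^2 = (-3)^2 + (-2)^2 = 13
Step 3: r^2 = 16
Step 4: |p-c| < r so winding number = 1

1


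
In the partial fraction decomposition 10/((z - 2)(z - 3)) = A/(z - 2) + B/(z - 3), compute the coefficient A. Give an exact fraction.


Step 1: Multiply both sides by (z - 2) and set z = 2
Step 2: A = 10 / (2 - 3)
Step 3: A = 10 / (-1)
Step 4: A = -10

-10


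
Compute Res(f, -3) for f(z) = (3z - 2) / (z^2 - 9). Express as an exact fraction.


Step 1: Q(z) = z^2 - 9 = (z + 3)(z - 3)
Step 2: Q'(z) = 2z
Step 3: Q'(-3) = -6, P(-3) = -11
Step 4: Res = P(-3)/Q'(-3) = -11/(-6) = 11/6

11/6


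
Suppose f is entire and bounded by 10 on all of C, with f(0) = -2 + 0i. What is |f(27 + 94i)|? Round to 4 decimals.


Step 1: By Liouville's theorem, a bounded entire function is constant.
Step 2: f(z) = f(0) = -2 + 0i for all z.
Step 3: |f(w)| = |-2 + 0i| = sqrt(4 + 0)
Step 4: = 2.0

2.0


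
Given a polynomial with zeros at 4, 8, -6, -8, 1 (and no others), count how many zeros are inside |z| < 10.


Step 1: Check each root:
  z = 4: |4| = 4 < 10
  z = 8: |8| = 8 < 10
  z = -6: |-6| = 6 < 10
  z = -8: |-8| = 8 < 10
  z = 1: |1| = 1 < 10
Step 2: Count = 5

5


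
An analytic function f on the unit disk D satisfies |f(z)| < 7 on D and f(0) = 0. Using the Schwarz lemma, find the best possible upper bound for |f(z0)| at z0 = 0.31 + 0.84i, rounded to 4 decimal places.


Step 1: g = f/7 maps D -> D with g(0) = 0, so by the Schwarz lemma |g(z)| <= |z|, i.e. |f(z)| <= 7|z|; this is sharp (f(z) = 7z).
Step 2: |z0|^2 = 0.31^2 + 0.84^2 = 0.8017
Step 3: |z0| = sqrt(0.8017) = 0.895377
Step 4: Best bound = 7 * |z0| = 7 * 0.895377 = 6.2676

6.2676


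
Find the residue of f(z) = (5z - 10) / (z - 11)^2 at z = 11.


Step 1: Pole of order 2 at z = 11
Step 2: Res = lim d/dz [(z - 11)^2 * f(z)] as z -> 11
Step 3: (z - 11)^2 * f(z) = 5z - 10
Step 4: d/dz[5z - 10] = 5

5


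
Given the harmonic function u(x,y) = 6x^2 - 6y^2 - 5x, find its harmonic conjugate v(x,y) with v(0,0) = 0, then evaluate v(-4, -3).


Step 1: v_x = -u_y = 12y + 0
Step 2: v_y = u_x = 12x - 5
Step 3: v = 12xy - 5y + C
Step 4: v(0,0) = 0 => C = 0
Step 5: v(-4, -3) = 159

159


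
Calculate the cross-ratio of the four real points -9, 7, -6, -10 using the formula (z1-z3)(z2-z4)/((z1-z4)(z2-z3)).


Step 1: (z1-z3)(z2-z4) = (-3) * 17 = -51
Step 2: (z1-z4)(z2-z3) = 1 * 13 = 13
Step 3: Cross-ratio = -51/13 = -51/13

-51/13


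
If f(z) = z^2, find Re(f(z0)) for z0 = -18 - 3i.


Step 1: z0 = -18 - 3i
Step 2: z0^2 = (-18)^2 - (-3)^2 + 108i
Step 3: real part = 324 - 9 = 315

315


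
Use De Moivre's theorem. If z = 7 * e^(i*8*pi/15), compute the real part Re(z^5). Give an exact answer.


Step 1: By De Moivre's theorem, z^5 = 7^5 * e^(i*5*8*pi/15) = 16807 * (cos(8*pi/3) + i*sin(8*pi/3))
Step 2: |z|^5 = 7^5 = 16807
Step 3: Reduce the angle mod 2*pi: 8*pi/3 - 2*pi = 2*pi/3
Step 4: cos(2*pi/3) = -1/2
Step 5: Re(z^5) = 16807 * (-1/2) = -16807/2

-16807/2


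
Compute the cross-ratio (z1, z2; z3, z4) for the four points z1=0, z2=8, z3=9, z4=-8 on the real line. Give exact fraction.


Step 1: (z1-z3)(z2-z4) = (-9) * 16 = -144
Step 2: (z1-z4)(z2-z3) = 8 * (-1) = -8
Step 3: Cross-ratio = 144/8 = 18

18


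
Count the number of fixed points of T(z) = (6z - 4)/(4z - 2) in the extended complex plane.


Step 1: Fixed points satisfy T(z) = z
Step 2: 4z^2 - 8z + 4 = 0
Step 3: Discriminant = (-8)^2 - 4*4*4 = 0
Step 4: Number of fixed points = 1

1


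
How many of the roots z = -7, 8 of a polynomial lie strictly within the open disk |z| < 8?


Step 1: Check each root:
  z = -7: |-7| = 7 < 8
  z = 8: |8| = 8 >= 8
Step 2: Count = 1

1


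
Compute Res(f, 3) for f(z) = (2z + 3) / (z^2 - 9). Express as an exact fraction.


Step 1: Q(z) = z^2 - 9 = (z - 3)(z + 3)
Step 2: Q'(z) = 2z
Step 3: Q'(3) = 6, P(3) = 9
Step 4: Res = P(3)/Q'(3) = 9/6 = 3/2

3/2


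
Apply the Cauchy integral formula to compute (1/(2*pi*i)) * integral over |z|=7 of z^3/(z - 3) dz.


Step 1: f(z) = z^3, a = 3 is inside |z| = 7
Step 2: By Cauchy integral formula: (1/(2pi*i)) * integral = f(a)
Step 3: f(3) = 3^3 = 27

27


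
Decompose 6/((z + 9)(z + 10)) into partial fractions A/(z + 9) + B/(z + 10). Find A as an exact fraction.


Step 1: Multiply both sides by (z + 9) and set z = -9
Step 2: A = 6 / (-9 + 10)
Step 3: A = 6 / 1
Step 4: A = 6

6


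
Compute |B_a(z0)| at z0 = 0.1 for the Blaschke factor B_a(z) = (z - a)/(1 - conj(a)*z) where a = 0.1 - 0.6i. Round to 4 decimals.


Step 1: Numerator z0 - a = 0.1 - (0.1 - 0.6i) = 0 + 0.6i
Step 2: Denominator 1 - conj(a)*z0 = 1 - (0.1 + 0.6i)*0.1 = 0.99 - 0.06i
Step 3: |z0 - a|^2 = 0^2 + 0.6^2 = 0.36; |1 - conj(a)*z0|^2 = 0.99^2 + (-0.06)^2 = 0.9837
Step 4: |B_a(0.1)| = sqrt(0.36 / 0.9837) = sqrt(0.365965)
Step 5: = 0.605

0.605


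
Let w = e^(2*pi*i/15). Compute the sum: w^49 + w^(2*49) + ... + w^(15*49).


Step 1: The sum sum_{j=1}^{n} w^(k*j) equals n if n | k, else 0.
Step 2: Here n = 15, k = 49
Step 3: Does n divide k? 15 | 49 -> False
Step 4: Sum = 0

0


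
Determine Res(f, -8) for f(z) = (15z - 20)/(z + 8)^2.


Step 1: Pole of order 2 at z = -8
Step 2: Res = lim d/dz [(z + 8)^2 * f(z)] as z -> -8
Step 3: (z + 8)^2 * f(z) = 15z - 20
Step 4: d/dz[15z - 20] = 15

15


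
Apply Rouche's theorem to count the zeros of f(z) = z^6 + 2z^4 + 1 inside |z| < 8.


Step 1: On |z| = 8 the three terms have sizes |z^6| = 8^6 = 262144, |2z^4| = 2*8^4 = 8192, |1| = 1
Step 2: The dominant term is g(z) = z^6; let h(z) = 2z^4 + 1 so f = g + h
Step 3: On |z| = 8: |g| = 262144 and |h| <= 8192 + 1 = 8193
Step 4: Since 262144 > 8193, |h| < |g| on |z| = 8, so by Rouche f has the same number of zeros as g inside |z| < 8
Step 5: g(z) = z^6 has 6 zeros (all at the origin) inside |z| < 8. Answer = 6

6


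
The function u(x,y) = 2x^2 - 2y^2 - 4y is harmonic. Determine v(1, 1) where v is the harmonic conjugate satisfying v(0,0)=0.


Step 1: v_x = -u_y = 4y + 4
Step 2: v_y = u_x = 4x + 0
Step 3: v = 4xy + 4x + C
Step 4: v(0,0) = 0 => C = 0
Step 5: v(1, 1) = 8

8


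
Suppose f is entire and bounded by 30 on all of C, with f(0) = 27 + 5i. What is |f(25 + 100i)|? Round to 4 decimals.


Step 1: By Liouville's theorem, a bounded entire function is constant.
Step 2: f(z) = f(0) = 27 + 5i for all z.
Step 3: |f(w)| = |27 + 5i| = sqrt(729 + 25)
Step 4: = 27.4591

27.4591


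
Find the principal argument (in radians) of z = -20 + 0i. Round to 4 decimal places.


Step 1: z = -20 + 0i
Step 2: arg(z) = atan2(0, -20)
Step 3: arg(z) = 3.1416

3.1416


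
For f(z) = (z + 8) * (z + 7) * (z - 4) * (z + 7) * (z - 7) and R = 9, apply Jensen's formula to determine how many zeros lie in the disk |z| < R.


Jensen's formula: (1/2pi)*integral log|f(Re^it)|dt = log|f(0)| + sum_{|a_k|<R} log(R/|a_k|)
Step 1: f(0) = 8 * 7 * (-4) * 7 * (-7) = 10976
Step 2: log|f(0)| = log|-8| + log|-7| + log|4| + log|-7| + log|7| = 9.3035
Step 3: Zeros inside |z| < 9: -8, -7, 4, -7, 7
Step 4: Jensen sum = log(9/8) + log(9/7) + log(9/4) + log(9/7) + log(9/7) = 1.6827
Step 5: n(R) = number of terms in the Jensen sum = count of zeros inside |z| < 9 = 5

5


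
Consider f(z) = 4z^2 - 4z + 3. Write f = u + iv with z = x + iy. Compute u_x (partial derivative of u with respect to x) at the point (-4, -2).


Step 1: f(z) = 4(x+iy)^2 - 4(x+iy) + 3
Step 2: u = 4(x^2 - y^2) - 4x + 3
Step 3: u_x = 8x - 4
Step 4: At (-4, -2): u_x = -32 - 4 = -36

-36


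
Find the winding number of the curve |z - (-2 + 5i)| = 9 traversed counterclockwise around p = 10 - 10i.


Step 1: Center c = (-2, 5), radius = 9
Step 2: |p - c|^2 = 12^2 + (-15)^2 = 369
Step 3: r^2 = 81
Step 4: |p-c| > r so winding number = 0

0


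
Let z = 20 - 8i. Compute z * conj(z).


Step 1: conj(z) = 20 + 8i
Step 2: z * conj(z) = 20^2 + (-8)^2
Step 3: = 400 + 64 = 464

464


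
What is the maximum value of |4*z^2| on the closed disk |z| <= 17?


Step 1: On |z| = 17, |f(z)| = 4 * |z|^2 = 4 * 17^2
Step 2: By maximum modulus principle, maximum is on boundary.
Step 3: Maximum = 4 * 289 = 1156

1156


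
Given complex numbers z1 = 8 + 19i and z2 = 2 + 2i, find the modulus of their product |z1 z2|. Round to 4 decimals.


Step 1: |z1| = sqrt(8^2 + 19^2) = sqrt(425)
Step 2: |z2| = sqrt(2^2 + 2^2) = sqrt(8)
Step 3: |z1*z2| = |z1|*|z2| = sqrt(425) * sqrt(8) = sqrt(425 * 8) = sqrt(3400)
Step 4: = 58.3095

58.3095


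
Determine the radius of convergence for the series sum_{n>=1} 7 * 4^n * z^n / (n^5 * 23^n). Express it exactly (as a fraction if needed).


Step 1: General term a_n = 7 * 4^n / (n^5 * 23^n)
Step 2: By the root test, |a_n|^(1/n) = 7^(1/n) * 4 / (n^(5/n) * 23) -> 4/23 as n -> infinity (since 7^(1/n) -> 1 and n^(5/n) -> 1)
Step 3: R = 1/lim|a_n|^(1/n) = 23/4

23/4


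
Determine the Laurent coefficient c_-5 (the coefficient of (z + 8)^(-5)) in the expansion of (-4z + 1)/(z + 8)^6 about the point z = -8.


Step 1: Write the numerator in powers of (z + 8): -4z + 1 = -4(z + 8) + (-4*(-8) + 1) = -4(z + 8) + 33
Step 2: Divide by (z + 8)^6: f(z) = 33(z + 8)^(-6) - 4(z + 8)^(-5)
Step 3: This finite sum is the Laurent series of f about z = -8.
Step 4: Coefficient of (z + 8)^(-5) = coefficient of (z + 8) in the re-centred numerator = -4

-4


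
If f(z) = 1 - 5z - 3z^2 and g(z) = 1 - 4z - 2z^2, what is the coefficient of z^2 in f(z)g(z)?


Step 1: z^2 term in f*g comes from: (1)*(-2z^2) + (-5z)*(-4z) + (-3z^2)*(1)
Step 2: = -2 + 20 - 3
Step 3: = 15

15


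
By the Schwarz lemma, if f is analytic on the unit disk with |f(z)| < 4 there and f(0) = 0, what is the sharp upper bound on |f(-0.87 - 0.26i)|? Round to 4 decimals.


Step 1: g = f/4 maps D -> D with g(0) = 0, so by the Schwarz lemma |g(z)| <= |z|, i.e. |f(z)| <= 4|z|; this is sharp (f(z) = 4z).
Step 2: |z0|^2 = (-0.87)^2 + (-0.26)^2 = 0.8245
Step 3: |z0| = sqrt(0.8245) = 0.90802
Step 4: Best bound = 4 * |z0| = 4 * 0.90802 = 3.6321

3.6321


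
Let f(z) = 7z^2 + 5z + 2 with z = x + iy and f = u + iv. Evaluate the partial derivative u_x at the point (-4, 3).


Step 1: f(z) = 7(x+iy)^2 + 5(x+iy) + 2
Step 2: u = 7(x^2 - y^2) + 5x + 2
Step 3: u_x = 14x + 5
Step 4: At (-4, 3): u_x = -56 + 5 = -51

-51


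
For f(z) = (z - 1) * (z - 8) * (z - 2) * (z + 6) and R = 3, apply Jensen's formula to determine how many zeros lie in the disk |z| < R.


Jensen's formula: (1/2pi)*integral log|f(Re^it)|dt = log|f(0)| + sum_{|a_k|<R} log(R/|a_k|)
Step 1: f(0) = (-1) * (-8) * (-2) * 6 = -96
Step 2: log|f(0)| = log|1| + log|8| + log|2| + log|-6| = 4.5643
Step 3: Zeros inside |z| < 3: 1, 2
Step 4: Jensen sum = log(3/1) + log(3/2) = 1.5041
Step 5: n(R) = number of terms in the Jensen sum = count of zeros inside |z| < 3 = 2

2


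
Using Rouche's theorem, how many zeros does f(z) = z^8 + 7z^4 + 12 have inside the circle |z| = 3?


Step 1: On |z| = 3 the three terms have sizes |z^8| = 3^8 = 6561, |7z^4| = 7*3^4 = 567, |12| = 12
Step 2: The dominant term is g(z) = z^8; let h(z) = 7z^4 + 12 so f = g + h
Step 3: On |z| = 3: |g| = 6561 and |h| <= 567 + 12 = 579
Step 4: Since 6561 > 579, |h| < |g| on |z| = 3, so by Rouche f has the same number of zeros as g inside |z| < 3
Step 5: g(z) = z^8 has 8 zeros (all at the origin) inside |z| < 3. Answer = 8

8


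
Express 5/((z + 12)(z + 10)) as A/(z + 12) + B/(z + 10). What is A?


Step 1: Multiply both sides by (z + 12) and set z = -12
Step 2: A = 5 / (-12 + 10)
Step 3: A = 5 / (-2)
Step 4: A = -5/2

-5/2


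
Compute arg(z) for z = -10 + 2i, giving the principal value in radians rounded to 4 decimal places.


Step 1: z = -10 + 2i
Step 2: arg(z) = atan2(2, -10)
Step 3: arg(z) = 2.9442

2.9442


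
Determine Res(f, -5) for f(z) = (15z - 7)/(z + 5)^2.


Step 1: Pole of order 2 at z = -5
Step 2: Res = lim d/dz [(z + 5)^2 * f(z)] as z -> -5
Step 3: (z + 5)^2 * f(z) = 15z - 7
Step 4: d/dz[15z - 7] = 15

15


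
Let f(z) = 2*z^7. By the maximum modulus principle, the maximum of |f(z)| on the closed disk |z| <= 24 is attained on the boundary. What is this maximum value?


Step 1: On |z| = 24, |f(z)| = 2 * |z|^7 = 2 * 24^7
Step 2: By maximum modulus principle, maximum is on boundary.
Step 3: Maximum = 2 * 4586471424 = 9172942848

9172942848


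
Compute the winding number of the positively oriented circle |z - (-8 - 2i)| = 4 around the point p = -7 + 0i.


Step 1: Center c = (-8, -2), radius = 4
Step 2: |p - c|^2 = 1^2 + 2^2 = 5
Step 3: r^2 = 16
Step 4: |p-c| < r so winding number = 1

1


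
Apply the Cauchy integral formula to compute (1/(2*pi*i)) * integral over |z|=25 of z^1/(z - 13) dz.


Step 1: f(z) = z^1, a = 13 is inside |z| = 25
Step 2: By Cauchy integral formula: (1/(2pi*i)) * integral = f(a)
Step 3: f(13) = 13^1 = 13

13


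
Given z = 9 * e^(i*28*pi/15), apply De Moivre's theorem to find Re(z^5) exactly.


Step 1: By De Moivre's theorem, z^5 = 9^5 * e^(i*5*28*pi/15) = 59049 * (cos(28*pi/3) + i*sin(28*pi/3))
Step 2: |z|^5 = 9^5 = 59049
Step 3: Reduce the angle mod 2*pi: 28*pi/3 - 8*pi = 4*pi/3
Step 4: cos(4*pi/3) = -1/2
Step 5: Re(z^5) = 59049 * (-1/2) = -59049/2

-59049/2


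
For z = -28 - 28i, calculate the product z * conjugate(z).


Step 1: conj(z) = -28 + 28i
Step 2: z * conj(z) = (-28)^2 + (-28)^2
Step 3: = 784 + 784 = 1568

1568


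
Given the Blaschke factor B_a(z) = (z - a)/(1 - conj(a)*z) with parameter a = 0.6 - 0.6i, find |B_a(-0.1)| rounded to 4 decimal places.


Step 1: Numerator z0 - a = -0.1 - (0.6 - 0.6i) = -0.7 + 0.6i
Step 2: Denominator 1 - conj(a)*z0 = 1 - (0.6 + 0.6i)*(-0.1) = 1.06 + 0.06i
Step 3: |z0 - a|^2 = (-0.7)^2 + 0.6^2 = 0.85; |1 - conj(a)*z0|^2 = 1.06^2 + 0.06^2 = 1.1272
Step 4: |B_a(-0.1)| = sqrt(0.85 / 1.1272) = sqrt(0.754081)
Step 5: = 0.8684

0.8684


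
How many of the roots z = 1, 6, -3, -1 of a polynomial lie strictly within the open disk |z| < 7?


Step 1: Check each root:
  z = 1: |1| = 1 < 7
  z = 6: |6| = 6 < 7
  z = -3: |-3| = 3 < 7
  z = -1: |-1| = 1 < 7
Step 2: Count = 4

4


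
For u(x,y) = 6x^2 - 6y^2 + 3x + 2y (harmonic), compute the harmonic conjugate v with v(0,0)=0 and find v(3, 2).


Step 1: v_x = -u_y = 12y - 2
Step 2: v_y = u_x = 12x + 3
Step 3: v = 12xy - 2x + 3y + C
Step 4: v(0,0) = 0 => C = 0
Step 5: v(3, 2) = 72

72


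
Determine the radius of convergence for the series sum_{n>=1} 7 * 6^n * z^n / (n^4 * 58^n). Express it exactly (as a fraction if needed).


Step 1: General term a_n = 7 * 6^n / (n^4 * 58^n)
Step 2: By the root test, |a_n|^(1/n) = 7^(1/n) * 6 / (n^(4/n) * 58) -> 6/58 as n -> infinity (since 7^(1/n) -> 1 and n^(4/n) -> 1)
Step 3: R = 1/lim|a_n|^(1/n) = 58/6 = 29/3

29/3


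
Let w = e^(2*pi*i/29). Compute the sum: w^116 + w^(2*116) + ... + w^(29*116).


Step 1: The sum sum_{j=1}^{n} w^(k*j) equals n if n | k, else 0.
Step 2: Here n = 29, k = 116
Step 3: Does n divide k? 29 | 116 -> True
Step 4: Sum = 29

29


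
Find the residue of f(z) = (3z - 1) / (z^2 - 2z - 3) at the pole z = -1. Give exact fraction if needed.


Step 1: Q(z) = z^2 - 2z - 3 = (z + 1)(z - 3)
Step 2: Q'(z) = 2z - 2
Step 3: Q'(-1) = -4, P(-1) = -4
Step 4: Res = P(-1)/Q'(-1) = -4/(-4) = 1

1


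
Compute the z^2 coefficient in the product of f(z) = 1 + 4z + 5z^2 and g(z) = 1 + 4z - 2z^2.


Step 1: z^2 term in f*g comes from: (1)*(-2z^2) + (4z)*(4z) + (5z^2)*(1)
Step 2: = -2 + 16 + 5
Step 3: = 19

19


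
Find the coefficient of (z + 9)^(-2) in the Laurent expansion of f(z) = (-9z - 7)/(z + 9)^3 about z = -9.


Step 1: Write the numerator in powers of (z + 9): -9z - 7 = -9(z + 9) + (-9*(-9) - 7) = -9(z + 9) + 74
Step 2: Divide by (z + 9)^3: f(z) = 74(z + 9)^(-3) - 9(z + 9)^(-2)
Step 3: This finite sum is the Laurent series of f about z = -9.
Step 4: Coefficient of (z + 9)^(-2) = coefficient of (z + 9) in the re-centred numerator = -9

-9


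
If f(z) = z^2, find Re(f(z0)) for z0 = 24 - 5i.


Step 1: z0 = 24 - 5i
Step 2: z0^2 = 24^2 - (-5)^2 - 240i
Step 3: real part = 576 - 25 = 551

551


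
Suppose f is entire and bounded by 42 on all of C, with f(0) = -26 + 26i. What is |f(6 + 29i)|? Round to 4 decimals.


Step 1: By Liouville's theorem, a bounded entire function is constant.
Step 2: f(z) = f(0) = -26 + 26i for all z.
Step 3: |f(w)| = |-26 + 26i| = sqrt(676 + 676)
Step 4: = 36.7696

36.7696


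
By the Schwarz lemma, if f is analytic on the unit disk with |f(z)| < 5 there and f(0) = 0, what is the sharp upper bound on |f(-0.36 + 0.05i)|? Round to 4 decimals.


Step 1: g = f/5 maps D -> D with g(0) = 0, so by the Schwarz lemma |g(z)| <= |z|, i.e. |f(z)| <= 5|z|; this is sharp (f(z) = 5z).
Step 2: |z0|^2 = (-0.36)^2 + 0.05^2 = 0.1321
Step 3: |z0| = sqrt(0.1321) = 0.363456
Step 4: Best bound = 5 * |z0| = 5 * 0.363456 = 1.8173

1.8173


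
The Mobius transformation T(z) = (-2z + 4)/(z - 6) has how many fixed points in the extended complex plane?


Step 1: Fixed points satisfy T(z) = z
Step 2: z^2 - 4z - 4 = 0
Step 3: Discriminant = (-4)^2 - 4*1*(-4) = 32
Step 4: Number of fixed points = 2

2


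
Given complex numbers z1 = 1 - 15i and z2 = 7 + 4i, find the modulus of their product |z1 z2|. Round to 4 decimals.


Step 1: |z1| = sqrt(1^2 + (-15)^2) = sqrt(226)
Step 2: |z2| = sqrt(7^2 + 4^2) = sqrt(65)
Step 3: |z1*z2| = |z1|*|z2| = sqrt(226) * sqrt(65) = sqrt(226 * 65) = sqrt(14690)
Step 4: = 121.2023

121.2023


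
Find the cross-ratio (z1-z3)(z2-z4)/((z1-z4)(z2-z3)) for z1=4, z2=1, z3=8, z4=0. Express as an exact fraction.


Step 1: (z1-z3)(z2-z4) = (-4) * 1 = -4
Step 2: (z1-z4)(z2-z3) = 4 * (-7) = -28
Step 3: Cross-ratio = 4/28 = 1/7

1/7


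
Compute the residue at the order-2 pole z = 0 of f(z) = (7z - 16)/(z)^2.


Step 1: Pole of order 2 at z = 0
Step 2: Res = lim d/dz [(z)^2 * f(z)] as z -> 0
Step 3: (z)^2 * f(z) = 7z - 16
Step 4: d/dz[7z - 16] = 7

7


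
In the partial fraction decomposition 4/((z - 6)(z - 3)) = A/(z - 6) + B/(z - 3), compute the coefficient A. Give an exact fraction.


Step 1: Multiply both sides by (z - 6) and set z = 6
Step 2: A = 4 / (6 - 3)
Step 3: A = 4 / 3
Step 4: A = 4/3

4/3


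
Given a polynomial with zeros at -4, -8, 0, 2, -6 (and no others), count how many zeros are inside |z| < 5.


Step 1: Check each root:
  z = -4: |-4| = 4 < 5
  z = -8: |-8| = 8 >= 5
  z = 0: |0| = 0 < 5
  z = 2: |2| = 2 < 5
  z = -6: |-6| = 6 >= 5
Step 2: Count = 3

3


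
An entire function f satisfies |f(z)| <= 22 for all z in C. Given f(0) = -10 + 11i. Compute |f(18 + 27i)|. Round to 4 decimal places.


Step 1: By Liouville's theorem, a bounded entire function is constant.
Step 2: f(z) = f(0) = -10 + 11i for all z.
Step 3: |f(w)| = |-10 + 11i| = sqrt(100 + 121)
Step 4: = 14.8661

14.8661


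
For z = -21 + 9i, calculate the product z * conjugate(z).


Step 1: conj(z) = -21 - 9i
Step 2: z * conj(z) = (-21)^2 + 9^2
Step 3: = 441 + 81 = 522

522


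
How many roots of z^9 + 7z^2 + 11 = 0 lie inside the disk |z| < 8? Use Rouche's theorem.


Step 1: On |z| = 8 the three terms have sizes |z^9| = 8^9 = 134217728, |7z^2| = 7*8^2 = 448, |11| = 11
Step 2: The dominant term is g(z) = z^9; let h(z) = 7z^2 + 11 so f = g + h
Step 3: On |z| = 8: |g| = 134217728 and |h| <= 448 + 11 = 459
Step 4: Since 134217728 > 459, |h| < |g| on |z| = 8, so by Rouche f has the same number of zeros as g inside |z| < 8
Step 5: g(z) = z^9 has 9 zeros (all at the origin) inside |z| < 8. Answer = 9

9


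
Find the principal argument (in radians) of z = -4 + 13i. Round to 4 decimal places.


Step 1: z = -4 + 13i
Step 2: arg(z) = atan2(13, -4)
Step 3: arg(z) = 1.8693

1.8693


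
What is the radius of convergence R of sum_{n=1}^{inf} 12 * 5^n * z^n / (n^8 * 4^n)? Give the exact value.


Step 1: General term a_n = 12 * 5^n / (n^8 * 4^n)
Step 2: By the root test, |a_n|^(1/n) = 12^(1/n) * 5 / (n^(8/n) * 4) -> 5/4 as n -> infinity (since 12^(1/n) -> 1 and n^(8/n) -> 1)
Step 3: R = 1/lim|a_n|^(1/n) = 4/5

4/5


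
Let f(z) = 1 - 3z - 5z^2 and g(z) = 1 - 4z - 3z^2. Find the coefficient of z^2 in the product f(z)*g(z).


Step 1: z^2 term in f*g comes from: (1)*(-3z^2) + (-3z)*(-4z) + (-5z^2)*(1)
Step 2: = -3 + 12 - 5
Step 3: = 4

4


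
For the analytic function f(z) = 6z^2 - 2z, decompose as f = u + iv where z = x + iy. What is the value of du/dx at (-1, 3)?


Step 1: f(z) = 6(x+iy)^2 - 2(x+iy) + 0
Step 2: u = 6(x^2 - y^2) - 2x + 0
Step 3: u_x = 12x - 2
Step 4: At (-1, 3): u_x = -12 - 2 = -14

-14


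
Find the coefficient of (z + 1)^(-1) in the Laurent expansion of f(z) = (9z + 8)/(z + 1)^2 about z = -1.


Step 1: Write the numerator in powers of (z + 1): 9z + 8 = 9(z + 1) + (9*(-1) + 8) = 9(z + 1) - 1
Step 2: Divide by (z + 1)^2: f(z) = -(z + 1)^(-2) + 9(z + 1)^(-1)
Step 3: This finite sum is the Laurent series of f about z = -1.
Step 4: Coefficient of (z + 1)^(-1) = coefficient of (z + 1) in the re-centred numerator = 9

9


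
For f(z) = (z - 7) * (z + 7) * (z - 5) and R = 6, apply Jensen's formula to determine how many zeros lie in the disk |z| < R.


Jensen's formula: (1/2pi)*integral log|f(Re^it)|dt = log|f(0)| + sum_{|a_k|<R} log(R/|a_k|)
Step 1: f(0) = (-7) * 7 * (-5) = 245
Step 2: log|f(0)| = log|7| + log|-7| + log|5| = 5.5013
Step 3: Zeros inside |z| < 6: 5
Step 4: Jensen sum = log(6/5) = 0.1823
Step 5: n(R) = number of terms in the Jensen sum = count of zeros inside |z| < 6 = 1

1


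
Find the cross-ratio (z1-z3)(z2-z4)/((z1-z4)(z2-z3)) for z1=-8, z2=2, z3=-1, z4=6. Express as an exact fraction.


Step 1: (z1-z3)(z2-z4) = (-7) * (-4) = 28
Step 2: (z1-z4)(z2-z3) = (-14) * 3 = -42
Step 3: Cross-ratio = -28/42 = -2/3

-2/3


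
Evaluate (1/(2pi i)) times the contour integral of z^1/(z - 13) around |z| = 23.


Step 1: f(z) = z^1, a = 13 is inside |z| = 23
Step 2: By Cauchy integral formula: (1/(2pi*i)) * integral = f(a)
Step 3: f(13) = 13^1 = 13

13


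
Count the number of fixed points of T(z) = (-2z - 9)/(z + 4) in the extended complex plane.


Step 1: Fixed points satisfy T(z) = z
Step 2: z^2 + 6z + 9 = 0
Step 3: Discriminant = 6^2 - 4*1*9 = 0
Step 4: Number of fixed points = 1

1


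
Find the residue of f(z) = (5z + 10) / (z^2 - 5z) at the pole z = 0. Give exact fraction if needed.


Step 1: Q(z) = z^2 - 5z = (z)(z - 5)
Step 2: Q'(z) = 2z - 5
Step 3: Q'(0) = -5, P(0) = 10
Step 4: Res = P(0)/Q'(0) = 10/(-5) = -2

-2


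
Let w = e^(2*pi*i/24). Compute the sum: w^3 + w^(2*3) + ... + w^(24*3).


Step 1: The sum sum_{j=1}^{n} w^(k*j) equals n if n | k, else 0.
Step 2: Here n = 24, k = 3
Step 3: Does n divide k? 24 | 3 -> False
Step 4: Sum = 0

0
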